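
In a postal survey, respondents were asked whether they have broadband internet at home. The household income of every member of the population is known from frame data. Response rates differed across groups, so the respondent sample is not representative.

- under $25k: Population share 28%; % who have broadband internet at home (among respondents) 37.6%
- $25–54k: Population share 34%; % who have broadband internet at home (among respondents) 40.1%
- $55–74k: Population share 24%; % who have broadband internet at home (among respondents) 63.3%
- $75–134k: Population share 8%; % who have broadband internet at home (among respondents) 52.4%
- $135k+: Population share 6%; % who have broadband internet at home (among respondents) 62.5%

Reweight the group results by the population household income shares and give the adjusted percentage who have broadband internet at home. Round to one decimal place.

Weight each group's respondent value by its population share:
  under $25k: 0.28 × 37.6 = 10.528
  $25–54k: 0.34 × 40.1 = 13.634
  $55–74k: 0.24 × 63.3 = 15.192
  $75–134k: 0.08 × 52.4 = 4.192
  $135k+: 0.06 × 62.5 = 3.75
Post-stratified estimate = 47.296 → 47.3%.

47.3%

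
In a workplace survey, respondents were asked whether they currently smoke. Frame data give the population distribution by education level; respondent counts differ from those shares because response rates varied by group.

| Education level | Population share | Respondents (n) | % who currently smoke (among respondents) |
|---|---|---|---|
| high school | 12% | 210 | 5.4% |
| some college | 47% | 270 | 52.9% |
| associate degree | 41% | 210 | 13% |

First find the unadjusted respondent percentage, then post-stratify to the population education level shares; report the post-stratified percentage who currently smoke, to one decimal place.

Without adjustment, the pooled respondent share is:
  (210/690)×5.4 + (270/690)×52.9 + (210/690)×13 = 26.3%
Post-stratified estimate weights by population shares:
  0.12×5.4 + 0.47×52.9 + 0.41×13 = 30.841%

30.8%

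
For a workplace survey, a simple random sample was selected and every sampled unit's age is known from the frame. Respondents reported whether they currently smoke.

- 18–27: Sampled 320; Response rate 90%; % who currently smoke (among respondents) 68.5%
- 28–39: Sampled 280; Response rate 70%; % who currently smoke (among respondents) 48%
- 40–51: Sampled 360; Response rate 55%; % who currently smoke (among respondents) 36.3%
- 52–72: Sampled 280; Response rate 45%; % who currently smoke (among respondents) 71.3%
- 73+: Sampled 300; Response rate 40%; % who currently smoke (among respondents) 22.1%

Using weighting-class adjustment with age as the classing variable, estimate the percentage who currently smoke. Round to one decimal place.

Each respondent's weight = sampled/responded in their class; summing within a class gives n_sampled, so:
  18–27: 320 × 68.5 = 21,920
  28–39: 280 × 48 = 13,440
  40–51: 360 × 36.3 = 13068
  52–72: 280 × 71.3 = 19,964
  73+: 300 × 22.1 = 6630
Adjusted estimate = 75,022 / 1,540 = 48.7156 → 48.7%.

48.7%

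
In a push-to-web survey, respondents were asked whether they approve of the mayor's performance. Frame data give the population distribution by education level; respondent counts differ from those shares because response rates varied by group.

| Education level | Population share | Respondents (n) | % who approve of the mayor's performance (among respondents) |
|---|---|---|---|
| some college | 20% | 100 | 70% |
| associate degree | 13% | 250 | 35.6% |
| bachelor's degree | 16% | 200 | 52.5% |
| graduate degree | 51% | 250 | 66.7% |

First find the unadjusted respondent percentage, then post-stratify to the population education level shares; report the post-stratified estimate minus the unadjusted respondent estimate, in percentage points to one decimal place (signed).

Naive respondent-only estimate (weights = respondent counts):
  (100/800)×70 + (250/800)×35.6 + (200/800)×52.5 + (250/800)×66.7 = 53.8438%
Post-stratified estimate weights by population shares:
  0.2×70 + 0.13×35.6 + 0.16×52.5 + 0.51×66.7 = 61.045%
Difference = 61.045 − 53.8438 = 7.2013 pp.

+7.2 percentage points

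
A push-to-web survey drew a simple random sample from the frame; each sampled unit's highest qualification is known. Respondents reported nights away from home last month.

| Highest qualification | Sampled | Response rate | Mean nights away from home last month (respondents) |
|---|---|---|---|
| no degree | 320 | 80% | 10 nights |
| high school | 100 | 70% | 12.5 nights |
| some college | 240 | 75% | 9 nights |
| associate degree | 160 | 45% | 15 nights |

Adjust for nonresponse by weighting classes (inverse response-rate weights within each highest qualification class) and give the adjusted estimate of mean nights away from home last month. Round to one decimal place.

Inverse-response-rate weighting restores each class to its sampled count, so class totals weight by n_sampled:
  no degree: 320 × 10 = 3200
  high school: 100 × 12.5 = 1250
  some college: 240 × 9 = 2160
  associate degree: 160 × 15 = 2400
Adjusted estimate = 9010 / 820 = 10.9878 → 11.0.

11.0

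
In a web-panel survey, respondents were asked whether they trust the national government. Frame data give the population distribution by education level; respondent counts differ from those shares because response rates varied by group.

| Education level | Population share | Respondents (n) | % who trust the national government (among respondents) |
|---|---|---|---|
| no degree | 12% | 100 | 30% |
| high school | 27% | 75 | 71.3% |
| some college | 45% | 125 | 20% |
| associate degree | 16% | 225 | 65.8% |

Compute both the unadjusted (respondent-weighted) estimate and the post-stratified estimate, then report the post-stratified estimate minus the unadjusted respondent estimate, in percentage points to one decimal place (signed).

Without adjustment, the pooled respondent share is:
  (100/525)×30 + (75/525)×71.3 + (125/525)×20 + (225/525)×65.8 = 48.8619%
Post-stratified estimate weights by population shares:
  0.12×30 + 0.27×71.3 + 0.45×20 + 0.16×65.8 = 42.379%
Difference = 42.379 − 48.8619 = -6.4829 pp.

-6.5 percentage points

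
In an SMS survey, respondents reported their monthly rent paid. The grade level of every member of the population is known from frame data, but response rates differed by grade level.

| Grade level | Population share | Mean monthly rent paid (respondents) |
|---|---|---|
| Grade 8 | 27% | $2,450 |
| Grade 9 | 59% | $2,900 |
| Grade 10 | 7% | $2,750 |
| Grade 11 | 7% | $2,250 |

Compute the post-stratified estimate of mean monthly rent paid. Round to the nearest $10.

$2,720

Each cell contributes population-share × respondent value:
  Grade 8: 0.27 × 2450 = 661.5
  Grade 9: 0.59 × 2900 = 1711
  Grade 10: 0.07 × 2750 = 192.5
  Grade 11: 0.07 × 2250 = 157.5
Post-stratified estimate = 2722.5 → $2,720.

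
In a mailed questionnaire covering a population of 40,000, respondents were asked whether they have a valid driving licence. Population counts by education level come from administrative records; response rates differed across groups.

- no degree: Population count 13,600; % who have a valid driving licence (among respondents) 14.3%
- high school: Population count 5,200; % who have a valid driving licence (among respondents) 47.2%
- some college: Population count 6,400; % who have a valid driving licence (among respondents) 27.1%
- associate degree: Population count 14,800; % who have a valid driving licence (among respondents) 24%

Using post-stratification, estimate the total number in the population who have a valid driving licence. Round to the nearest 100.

9,700

Apply each group's respondent rate to its population count:
  no degree: 13,600 × 14.3% = 1944.8
  high school: 5,200 × 47.2% = 2454.4
  some college: 6,400 × 27.1% = 1734.4
  associate degree: 14,800 × 24% = 3552
Estimated total = 9685.6 → 9,700.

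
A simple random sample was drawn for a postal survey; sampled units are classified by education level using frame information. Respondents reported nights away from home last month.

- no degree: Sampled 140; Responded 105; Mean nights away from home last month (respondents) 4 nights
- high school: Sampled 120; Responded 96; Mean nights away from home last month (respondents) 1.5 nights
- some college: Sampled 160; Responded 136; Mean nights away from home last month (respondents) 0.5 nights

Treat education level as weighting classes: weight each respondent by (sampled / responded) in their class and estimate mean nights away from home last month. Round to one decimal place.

2.0

Class response rates: no degree 105/140 = 75%, high school 96/120 = 80%, some college 136/160 = 85%.
Weighting each respondent by the inverse class response rate inflates each class back to its sampled size, so the class weight is n_sampled:
  no degree: 140 × 4 = 560
  high school: 120 × 1.5 = 180
  some college: 160 × 0.5 = 80
Adjusted estimate = 820 / 420 = 1.95238 → 2.0.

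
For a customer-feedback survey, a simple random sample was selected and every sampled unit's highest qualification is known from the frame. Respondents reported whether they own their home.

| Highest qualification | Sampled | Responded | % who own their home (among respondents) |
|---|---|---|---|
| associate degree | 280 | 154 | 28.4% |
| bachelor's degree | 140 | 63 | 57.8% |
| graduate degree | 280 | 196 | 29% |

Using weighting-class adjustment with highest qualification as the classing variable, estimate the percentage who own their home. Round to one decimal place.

34.5%

Response rates by class: associate degree 154/280 = 55%, bachelor's degree 63/140 = 45%, graduate degree 196/280 = 70%.
Each respondent's weight = sampled/responded in their class; summing within a class gives n_sampled, so:
  associate degree: 280 × 28.4 = 7952
  bachelor's degree: 140 × 57.8 = 8092
  graduate degree: 280 × 29 = 8120
Adjusted estimate = 24,164 / 700 = 34.52 → 34.5%.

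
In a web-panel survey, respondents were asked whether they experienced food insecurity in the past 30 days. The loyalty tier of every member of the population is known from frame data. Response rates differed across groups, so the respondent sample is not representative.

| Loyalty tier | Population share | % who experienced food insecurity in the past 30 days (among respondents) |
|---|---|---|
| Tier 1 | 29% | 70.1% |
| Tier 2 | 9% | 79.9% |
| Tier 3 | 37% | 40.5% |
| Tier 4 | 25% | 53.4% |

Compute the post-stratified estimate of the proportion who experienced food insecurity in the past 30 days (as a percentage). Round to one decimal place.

55.9%

Post-stratification weights by population share, not respondent share:
  Tier 1: 0.29 × 70.1 = 20.329
  Tier 2: 0.09 × 79.9 = 7.191
  Tier 3: 0.37 × 40.5 = 14.985
  Tier 4: 0.25 × 53.4 = 13.35
Post-stratified estimate = 55.855 → 55.9%.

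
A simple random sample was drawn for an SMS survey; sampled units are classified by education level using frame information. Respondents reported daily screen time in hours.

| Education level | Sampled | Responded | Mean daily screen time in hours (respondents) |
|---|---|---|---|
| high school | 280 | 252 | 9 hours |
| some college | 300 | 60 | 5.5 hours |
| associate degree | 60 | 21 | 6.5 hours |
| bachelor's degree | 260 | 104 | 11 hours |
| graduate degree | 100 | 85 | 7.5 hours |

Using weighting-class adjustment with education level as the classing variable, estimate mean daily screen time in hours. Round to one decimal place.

Class response rates: high school 252/280 = 90%, some college 60/300 = 20%, associate degree 21/60 = 35%, bachelor's degree 104/260 = 40%, graduate degree 85/100 = 85%.
With weight = n_sampled/n_responded per class, the weighted class total is n_sampled:
  high school: 280 × 9 = 2520
  some college: 300 × 5.5 = 1650
  associate degree: 60 × 6.5 = 390
  bachelor's degree: 260 × 11 = 2860
  graduate degree: 100 × 7.5 = 750
Adjusted estimate = 8170 / 1,000 = 8.17 → 8.2.

8.2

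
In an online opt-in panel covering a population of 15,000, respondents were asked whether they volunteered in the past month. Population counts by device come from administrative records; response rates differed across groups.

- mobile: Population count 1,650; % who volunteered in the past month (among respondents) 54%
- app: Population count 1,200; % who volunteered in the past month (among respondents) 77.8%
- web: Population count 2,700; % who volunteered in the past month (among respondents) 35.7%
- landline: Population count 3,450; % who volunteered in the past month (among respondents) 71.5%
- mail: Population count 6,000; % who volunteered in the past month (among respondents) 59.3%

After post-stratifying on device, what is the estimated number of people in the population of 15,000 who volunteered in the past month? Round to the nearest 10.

8,810

Estimated count per cell = population count × respondent percentage:
  mobile: 1,650 × 54% = 891
  app: 1,200 × 77.8% = 933.6
  web: 2,700 × 35.7% = 963.9
  landline: 3,450 × 71.5% = 2466.75
  mail: 6,000 × 59.3% = 3558
Estimated total = 8813.25 → 8,810.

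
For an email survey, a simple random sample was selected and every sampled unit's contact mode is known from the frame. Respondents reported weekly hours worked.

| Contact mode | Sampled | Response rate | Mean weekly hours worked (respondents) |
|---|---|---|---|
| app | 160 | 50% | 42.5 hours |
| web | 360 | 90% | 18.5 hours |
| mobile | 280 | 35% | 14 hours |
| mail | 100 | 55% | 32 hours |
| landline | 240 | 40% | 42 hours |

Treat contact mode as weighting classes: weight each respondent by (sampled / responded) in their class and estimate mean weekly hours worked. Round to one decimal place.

Inverse-response-rate weighting restores each class to its sampled count, so class totals weight by n_sampled:
  app: 160 × 42.5 = 6800
  web: 360 × 18.5 = 6660
  mobile: 280 × 14 = 3920
  mail: 100 × 32 = 3200
  landline: 240 × 42 = 10,080
Adjusted estimate = 30,660 / 1,140 = 26.8947 → 26.9.

26.9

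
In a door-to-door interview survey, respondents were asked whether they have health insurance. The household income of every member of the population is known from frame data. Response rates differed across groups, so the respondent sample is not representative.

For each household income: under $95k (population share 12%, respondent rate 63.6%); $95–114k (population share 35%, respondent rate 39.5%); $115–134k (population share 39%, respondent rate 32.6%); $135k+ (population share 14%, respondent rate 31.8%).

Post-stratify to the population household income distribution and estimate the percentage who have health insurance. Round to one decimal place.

38.6%

Post-stratification weights by population share, not respondent share:
  under $95k: 0.12 × 63.6 = 7.632
  $95–114k: 0.35 × 39.5 = 13.825
  $115–134k: 0.39 × 32.6 = 12.714
  $135k+: 0.14 × 31.8 = 4.452
Post-stratified estimate = 38.623 → 38.6%.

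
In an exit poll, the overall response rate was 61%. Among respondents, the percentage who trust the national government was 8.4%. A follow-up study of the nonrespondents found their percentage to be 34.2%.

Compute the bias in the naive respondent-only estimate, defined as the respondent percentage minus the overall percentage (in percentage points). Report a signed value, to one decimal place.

Nonresponse fraction = 1 − 0.61 = 0.39.
Bias = (nonresponse fraction) × (respondent percentage − nonrespondent percentage)
     = 0.39 × (8.4 − 34.2) = 0.39 × -25.8 = -10.062.

-10.1 percentage points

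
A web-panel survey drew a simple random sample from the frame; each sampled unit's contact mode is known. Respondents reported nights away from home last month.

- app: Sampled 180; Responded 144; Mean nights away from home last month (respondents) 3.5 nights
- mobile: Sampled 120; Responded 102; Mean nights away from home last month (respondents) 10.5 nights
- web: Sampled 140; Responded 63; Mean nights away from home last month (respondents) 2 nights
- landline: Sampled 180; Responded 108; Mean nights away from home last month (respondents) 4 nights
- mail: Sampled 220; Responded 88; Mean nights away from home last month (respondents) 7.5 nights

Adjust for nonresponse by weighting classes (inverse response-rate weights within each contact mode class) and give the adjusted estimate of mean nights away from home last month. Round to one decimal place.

Class response rates: app 144/180 = 80%, mobile 102/120 = 85%, web 63/140 = 45%, landline 108/180 = 60%, mail 88/220 = 40%.
Each respondent's weight = sampled/responded in their class; summing within a class gives n_sampled, so:
  app: 180 × 3.5 = 630
  mobile: 120 × 10.5 = 1260
  web: 140 × 2 = 280
  landline: 180 × 4 = 720
  mail: 220 × 7.5 = 1650
Adjusted estimate = 4540 / 840 = 5.40476 → 5.4.

5.4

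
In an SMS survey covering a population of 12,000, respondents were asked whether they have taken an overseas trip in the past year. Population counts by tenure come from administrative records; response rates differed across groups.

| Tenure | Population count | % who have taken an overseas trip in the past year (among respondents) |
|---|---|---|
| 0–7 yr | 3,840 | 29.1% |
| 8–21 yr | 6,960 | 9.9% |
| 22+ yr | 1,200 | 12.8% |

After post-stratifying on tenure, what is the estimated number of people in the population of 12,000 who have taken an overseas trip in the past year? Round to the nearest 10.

1,960

Apply each group's respondent rate to its population count:
  0–7 yr: 3,840 × 29.1% = 1117.44
  8–21 yr: 6,960 × 9.9% = 689.04
  22+ yr: 1,200 × 12.8% = 153.6
Estimated total = 1960.08 → 1,960.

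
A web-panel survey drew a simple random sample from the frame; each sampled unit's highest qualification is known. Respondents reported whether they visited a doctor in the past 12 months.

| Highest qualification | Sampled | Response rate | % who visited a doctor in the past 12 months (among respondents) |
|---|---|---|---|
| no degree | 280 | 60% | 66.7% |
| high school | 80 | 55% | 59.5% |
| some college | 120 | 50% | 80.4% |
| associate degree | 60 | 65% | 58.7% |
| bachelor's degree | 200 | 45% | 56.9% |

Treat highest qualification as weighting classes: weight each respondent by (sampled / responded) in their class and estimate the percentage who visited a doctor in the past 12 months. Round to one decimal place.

With weight = n_sampled/n_responded per class, the weighted class total is n_sampled:
  no degree: 280 × 66.7 = 18,676
  high school: 80 × 59.5 = 4760
  some college: 120 × 80.4 = 9648
  associate degree: 60 × 58.7 = 3522
  bachelor's degree: 200 × 56.9 = 11,380
Adjusted estimate = 47,986 / 740 = 64.8459 → 64.8%.

64.8%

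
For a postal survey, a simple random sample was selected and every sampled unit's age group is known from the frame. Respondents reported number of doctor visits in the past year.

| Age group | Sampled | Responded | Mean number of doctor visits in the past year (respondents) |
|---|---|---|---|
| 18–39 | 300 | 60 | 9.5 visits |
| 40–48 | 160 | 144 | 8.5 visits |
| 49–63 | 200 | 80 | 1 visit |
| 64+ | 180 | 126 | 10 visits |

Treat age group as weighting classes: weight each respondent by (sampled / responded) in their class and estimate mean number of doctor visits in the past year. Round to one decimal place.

Response rates by class: 18–39 60/300 = 20%, 40–48 144/160 = 90%, 49–63 80/200 = 40%, 64+ 126/180 = 70%.
Weighting each respondent by the inverse class response rate inflates each class back to its sampled size, so the class weight is n_sampled:
  18–39: 300 × 9.5 = 2850
  40–48: 160 × 8.5 = 1360
  49–63: 200 × 1 = 200
  64+: 180 × 10 = 1800
Adjusted estimate = 6210 / 840 = 7.39286 → 7.4.

7.4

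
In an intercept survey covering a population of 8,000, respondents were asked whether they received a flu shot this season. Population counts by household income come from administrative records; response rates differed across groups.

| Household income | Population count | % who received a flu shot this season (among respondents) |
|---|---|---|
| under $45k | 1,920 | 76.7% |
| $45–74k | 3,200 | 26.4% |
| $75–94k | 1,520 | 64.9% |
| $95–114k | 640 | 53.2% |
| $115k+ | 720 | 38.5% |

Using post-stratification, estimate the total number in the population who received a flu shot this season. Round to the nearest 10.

Each cell contributes its population count × the respondent rate:
  under $45k: 1,920 × 76.7% = 1472.64
  $45–74k: 3,200 × 26.4% = 844.8
  $75–94k: 1,520 × 64.9% = 986.48
  $95–114k: 640 × 53.2% = 340.48
  $115k+: 720 × 38.5% = 277.2
Estimated total = 3921.6 → 3,920.

3,920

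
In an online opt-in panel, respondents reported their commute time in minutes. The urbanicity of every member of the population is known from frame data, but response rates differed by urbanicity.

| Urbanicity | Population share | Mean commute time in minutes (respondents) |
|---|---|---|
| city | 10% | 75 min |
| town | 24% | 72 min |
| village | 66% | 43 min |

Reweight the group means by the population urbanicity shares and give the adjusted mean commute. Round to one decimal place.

Post-stratification weights by population share, not respondent share:
  city: 0.1 × 75 = 7.5
  town: 0.24 × 72 = 17.28
  village: 0.66 × 43 = 28.38
Post-stratified estimate = 53.16 → 53.2.

53.2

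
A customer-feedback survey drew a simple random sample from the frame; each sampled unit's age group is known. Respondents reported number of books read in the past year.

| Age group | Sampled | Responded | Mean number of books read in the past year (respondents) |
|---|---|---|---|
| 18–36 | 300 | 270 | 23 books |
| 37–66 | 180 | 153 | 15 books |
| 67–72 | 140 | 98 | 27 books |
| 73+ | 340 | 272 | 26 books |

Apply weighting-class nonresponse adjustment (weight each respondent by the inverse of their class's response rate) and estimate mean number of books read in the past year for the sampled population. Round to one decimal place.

Class response rates: 18–36 270/300 = 90%, 37–66 153/180 = 85%, 67–72 98/140 = 70%, 73+ 272/340 = 80%.
With weight = n_sampled/n_responded per class, the weighted class total is n_sampled:
  18–36: 300 × 23 = 6900
  37–66: 180 × 15 = 2700
  67–72: 140 × 27 = 3780
  73+: 340 × 26 = 8840
Adjusted estimate = 22,220 / 960 = 23.1458 → 23.1.

23.1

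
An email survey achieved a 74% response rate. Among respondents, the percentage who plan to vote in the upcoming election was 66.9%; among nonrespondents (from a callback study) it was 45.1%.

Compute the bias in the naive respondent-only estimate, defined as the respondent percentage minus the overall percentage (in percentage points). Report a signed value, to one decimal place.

+5.7 percentage points

Nonresponse fraction = 1 − 0.74 = 0.26.
Bias = (nonresponse fraction) × (respondent percentage − nonrespondent percentage)
     = 0.26 × (66.9 − 45.1) = 0.26 × 21.8 = 5.668.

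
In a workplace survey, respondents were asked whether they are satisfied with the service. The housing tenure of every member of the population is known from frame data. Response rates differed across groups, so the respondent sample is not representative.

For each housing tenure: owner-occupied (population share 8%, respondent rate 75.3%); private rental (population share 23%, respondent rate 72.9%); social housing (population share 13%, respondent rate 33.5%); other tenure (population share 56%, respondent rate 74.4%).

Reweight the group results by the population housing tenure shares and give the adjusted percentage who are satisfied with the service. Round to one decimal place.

Weight each group's respondent value by its population share:
  owner-occupied: 0.08 × 75.3 = 6.024
  private rental: 0.23 × 72.9 = 16.767
  social housing: 0.13 × 33.5 = 4.355
  other tenure: 0.56 × 74.4 = 41.664
Post-stratified estimate = 68.81 → 68.8%.

68.8%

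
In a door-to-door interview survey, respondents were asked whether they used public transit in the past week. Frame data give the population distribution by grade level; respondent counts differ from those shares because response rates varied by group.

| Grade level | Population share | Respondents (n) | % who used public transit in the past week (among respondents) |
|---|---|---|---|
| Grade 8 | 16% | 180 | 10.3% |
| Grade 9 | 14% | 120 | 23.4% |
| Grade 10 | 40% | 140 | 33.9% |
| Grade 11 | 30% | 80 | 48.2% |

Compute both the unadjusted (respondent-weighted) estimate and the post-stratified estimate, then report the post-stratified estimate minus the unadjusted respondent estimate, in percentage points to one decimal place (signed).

Without adjustment, the pooled respondent share is:
  (180/520)×10.3 + (120/520)×23.4 + (140/520)×33.9 + (80/520)×48.2 = 25.5077%
Post-stratified estimate weights by population shares:
  0.16×10.3 + 0.14×23.4 + 0.4×33.9 + 0.3×48.2 = 32.944%
Difference = 32.944 − 25.5077 = 7.4363 pp.

+7.4 percentage points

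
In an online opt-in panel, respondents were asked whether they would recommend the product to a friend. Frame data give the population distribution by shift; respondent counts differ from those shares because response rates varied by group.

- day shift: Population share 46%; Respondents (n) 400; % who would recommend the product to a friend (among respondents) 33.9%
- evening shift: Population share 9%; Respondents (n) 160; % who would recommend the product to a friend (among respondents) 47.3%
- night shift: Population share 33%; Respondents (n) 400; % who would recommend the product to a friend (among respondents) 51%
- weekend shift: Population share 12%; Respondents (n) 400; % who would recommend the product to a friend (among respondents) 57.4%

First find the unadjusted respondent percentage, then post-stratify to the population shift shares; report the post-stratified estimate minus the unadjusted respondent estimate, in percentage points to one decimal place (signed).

-3.8 percentage points

Without adjustment, the pooled respondent share is:
  (400/1360)×33.9 + (160/1360)×47.3 + (400/1360)×51 + (400/1360)×57.4 = 47.4176%
Post-stratified estimate weights by population shares:
  0.46×33.9 + 0.09×47.3 + 0.33×51 + 0.12×57.4 = 43.569%
Difference = 43.569 − 47.4176 = -3.8486 pp.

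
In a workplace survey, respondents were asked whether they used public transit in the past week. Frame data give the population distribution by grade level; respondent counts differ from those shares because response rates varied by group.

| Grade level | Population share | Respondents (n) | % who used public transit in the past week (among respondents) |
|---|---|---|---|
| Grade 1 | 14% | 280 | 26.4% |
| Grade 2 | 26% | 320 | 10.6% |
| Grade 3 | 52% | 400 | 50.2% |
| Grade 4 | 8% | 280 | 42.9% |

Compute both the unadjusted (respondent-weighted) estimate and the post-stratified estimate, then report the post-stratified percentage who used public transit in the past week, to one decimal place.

Unadjusted (pooled respondent) estimate weights by respondent counts:
  (280/1280)×26.4 + (320/1280)×10.6 + (400/1280)×50.2 + (280/1280)×42.9 = 33.4969%
Post-stratifying to population shares instead:
  0.14×26.4 + 0.26×10.6 + 0.52×50.2 + 0.08×42.9 = 35.988%

36.0%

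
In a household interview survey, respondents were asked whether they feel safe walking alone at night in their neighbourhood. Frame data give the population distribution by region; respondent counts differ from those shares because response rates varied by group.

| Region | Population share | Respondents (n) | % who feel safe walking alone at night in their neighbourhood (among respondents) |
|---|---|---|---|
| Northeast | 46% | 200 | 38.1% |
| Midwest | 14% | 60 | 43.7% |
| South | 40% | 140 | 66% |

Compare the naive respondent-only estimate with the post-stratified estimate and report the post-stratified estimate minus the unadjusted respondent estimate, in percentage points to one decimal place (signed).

Without adjustment, the pooled respondent share is:
  (200/400)×38.1 + (60/400)×43.7 + (140/400)×66 = 48.705%
Reweighting by population region shares:
  0.46×38.1 + 0.14×43.7 + 0.4×66 = 50.044%
Difference = 50.044 − 48.705 = 1.339 pp.

+1.3 percentage points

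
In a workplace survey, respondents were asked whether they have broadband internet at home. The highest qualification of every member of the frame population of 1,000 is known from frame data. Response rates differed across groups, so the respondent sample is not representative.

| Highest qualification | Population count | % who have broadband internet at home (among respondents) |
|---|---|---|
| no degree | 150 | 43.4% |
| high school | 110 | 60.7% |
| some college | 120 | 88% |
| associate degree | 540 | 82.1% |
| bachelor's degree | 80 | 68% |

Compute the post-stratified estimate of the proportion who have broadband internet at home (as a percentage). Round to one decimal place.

73.5%

Weight each group's respondent value by its population share:
  no degree: (150/1,000) × 43.4 = 6.51
  high school: (110/1,000) × 60.7 = 6.677
  some college: (120/1,000) × 88 = 10.56
  associate degree: (540/1,000) × 82.1 = 44.334
  bachelor's degree: (80/1,000) × 68 = 5.44
Post-stratified estimate = 73.521 → 73.5%.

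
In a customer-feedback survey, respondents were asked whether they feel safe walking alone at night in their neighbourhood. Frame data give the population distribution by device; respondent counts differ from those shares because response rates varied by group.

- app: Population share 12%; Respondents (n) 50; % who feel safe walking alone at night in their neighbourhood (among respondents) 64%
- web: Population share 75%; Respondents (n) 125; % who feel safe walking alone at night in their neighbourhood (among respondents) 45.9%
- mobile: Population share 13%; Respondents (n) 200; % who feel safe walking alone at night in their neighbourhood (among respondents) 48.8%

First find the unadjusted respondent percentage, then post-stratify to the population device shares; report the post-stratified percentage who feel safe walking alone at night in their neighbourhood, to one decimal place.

48.4%

Naive respondent-only estimate (weights = respondent counts):
  (50/375)×64 + (125/375)×45.9 + (200/375)×48.8 = 49.86%
Reweighting by population device shares:
  0.12×64 + 0.75×45.9 + 0.13×48.8 = 48.449%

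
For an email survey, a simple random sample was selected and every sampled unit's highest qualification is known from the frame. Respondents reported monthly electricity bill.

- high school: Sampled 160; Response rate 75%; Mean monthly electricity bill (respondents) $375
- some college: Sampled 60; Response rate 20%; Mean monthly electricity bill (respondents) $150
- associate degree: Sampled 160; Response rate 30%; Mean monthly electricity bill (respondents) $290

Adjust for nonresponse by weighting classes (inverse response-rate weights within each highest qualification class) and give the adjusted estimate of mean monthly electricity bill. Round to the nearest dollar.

$304

Each respondent's weight = sampled/responded in their class; summing within a class gives n_sampled, so:
  high school: 160 × 375 = 60,000
  some college: 60 × 150 = 9000
  associate degree: 160 × 290 = 46,400
Adjusted estimate = 115,400 / 380 = 303.684 → $304.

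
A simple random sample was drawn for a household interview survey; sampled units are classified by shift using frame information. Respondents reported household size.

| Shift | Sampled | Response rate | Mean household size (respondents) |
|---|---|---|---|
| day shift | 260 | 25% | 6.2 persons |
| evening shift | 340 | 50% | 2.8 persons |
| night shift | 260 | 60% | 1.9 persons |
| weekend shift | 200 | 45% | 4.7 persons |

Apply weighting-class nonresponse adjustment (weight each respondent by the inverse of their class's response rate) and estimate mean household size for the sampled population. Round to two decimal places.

Each respondent's weight = sampled/responded in their class; summing within a class gives n_sampled, so:
  day shift: 260 × 6.2 = 1612
  evening shift: 340 × 2.8 = 952
  night shift: 260 × 1.9 = 494
  weekend shift: 200 × 4.7 = 940
Adjusted estimate = 3998 / 1,060 = 3.7717 → 3.77.

3.77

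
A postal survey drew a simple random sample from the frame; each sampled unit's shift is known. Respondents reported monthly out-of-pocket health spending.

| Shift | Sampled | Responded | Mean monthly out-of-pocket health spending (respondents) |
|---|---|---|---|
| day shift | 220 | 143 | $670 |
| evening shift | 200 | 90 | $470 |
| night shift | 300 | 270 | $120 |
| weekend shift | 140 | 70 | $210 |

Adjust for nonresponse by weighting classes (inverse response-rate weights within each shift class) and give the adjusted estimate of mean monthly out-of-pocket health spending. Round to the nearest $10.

Class response rates: day shift 143/220 = 65%, evening shift 90/200 = 45%, night shift 270/300 = 90%, weekend shift 70/140 = 50%.
Inverse-response-rate weighting restores each class to its sampled count, so class totals weight by n_sampled:
  day shift: 220 × 670 = 147,400
  evening shift: 200 × 470 = 94,000
  night shift: 300 × 120 = 36,000
  weekend shift: 140 × 210 = 29,400
Adjusted estimate = 306,800 / 860 = 356.744 → $360.

$360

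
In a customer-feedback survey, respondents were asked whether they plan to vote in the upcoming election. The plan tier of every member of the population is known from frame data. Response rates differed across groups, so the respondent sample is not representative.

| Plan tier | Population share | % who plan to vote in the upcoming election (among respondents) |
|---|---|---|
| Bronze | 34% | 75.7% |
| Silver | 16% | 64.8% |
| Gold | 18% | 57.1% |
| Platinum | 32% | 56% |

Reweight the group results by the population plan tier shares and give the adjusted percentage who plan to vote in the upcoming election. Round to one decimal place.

Reweight to the known plan tier distribution:
  Bronze: 0.34 × 75.7 = 25.738
  Silver: 0.16 × 64.8 = 10.368
  Gold: 0.18 × 57.1 = 10.278
  Platinum: 0.32 × 56 = 17.92
Post-stratified estimate = 64.304 → 64.3%.

64.3%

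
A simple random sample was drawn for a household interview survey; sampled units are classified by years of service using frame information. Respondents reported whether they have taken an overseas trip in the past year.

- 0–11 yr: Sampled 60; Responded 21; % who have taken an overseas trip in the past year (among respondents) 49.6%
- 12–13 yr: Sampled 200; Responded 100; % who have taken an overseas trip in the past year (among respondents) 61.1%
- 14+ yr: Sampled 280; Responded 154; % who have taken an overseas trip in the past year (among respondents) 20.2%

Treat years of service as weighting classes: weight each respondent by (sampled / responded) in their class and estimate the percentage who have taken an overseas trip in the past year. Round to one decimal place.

Response rates by class: 0–11 yr 21/60 = 35%, 12–13 yr 100/200 = 50%, 14+ yr 154/280 = 55%.
With weight = n_sampled/n_responded per class, the weighted class total is n_sampled:
  0–11 yr: 60 × 49.6 = 2976
  12–13 yr: 200 × 61.1 = 12,220
  14+ yr: 280 × 20.2 = 5656
Adjusted estimate = 20,852 / 540 = 38.6148 → 38.6%.

38.6%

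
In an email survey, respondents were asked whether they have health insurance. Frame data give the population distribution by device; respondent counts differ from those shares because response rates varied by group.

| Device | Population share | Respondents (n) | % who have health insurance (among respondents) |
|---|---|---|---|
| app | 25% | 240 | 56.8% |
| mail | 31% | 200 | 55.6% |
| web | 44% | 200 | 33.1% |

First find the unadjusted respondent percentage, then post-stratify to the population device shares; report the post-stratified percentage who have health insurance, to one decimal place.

46.0%

Without adjustment, the pooled respondent share is:
  (240/640)×56.8 + (200/640)×55.6 + (200/640)×33.1 = 49.0187%
Post-stratifying to population shares instead:
  0.25×56.8 + 0.31×55.6 + 0.44×33.1 = 46%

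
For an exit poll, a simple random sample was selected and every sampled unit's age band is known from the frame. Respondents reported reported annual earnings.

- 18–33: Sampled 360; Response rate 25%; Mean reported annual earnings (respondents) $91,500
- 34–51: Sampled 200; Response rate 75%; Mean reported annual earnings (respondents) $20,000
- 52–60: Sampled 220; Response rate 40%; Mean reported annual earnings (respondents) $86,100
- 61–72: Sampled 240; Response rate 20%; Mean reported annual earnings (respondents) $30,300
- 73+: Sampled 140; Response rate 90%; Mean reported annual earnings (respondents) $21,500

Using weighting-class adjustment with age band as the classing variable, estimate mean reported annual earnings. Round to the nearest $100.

$57,000

With weight = n_sampled/n_responded per class, the weighted class total is n_sampled:
  18–33: 360 × 91,500 = 32,940,000
  34–51: 200 × 20,000 = 4,000,000
  52–60: 220 × 86,100 = 18,942,000
  61–72: 240 × 30,300 = 7,272,000
  73+: 140 × 21,500 = 3,010,000
Adjusted estimate = 66,164,000 / 1,160 = 57037.9 → $57,000.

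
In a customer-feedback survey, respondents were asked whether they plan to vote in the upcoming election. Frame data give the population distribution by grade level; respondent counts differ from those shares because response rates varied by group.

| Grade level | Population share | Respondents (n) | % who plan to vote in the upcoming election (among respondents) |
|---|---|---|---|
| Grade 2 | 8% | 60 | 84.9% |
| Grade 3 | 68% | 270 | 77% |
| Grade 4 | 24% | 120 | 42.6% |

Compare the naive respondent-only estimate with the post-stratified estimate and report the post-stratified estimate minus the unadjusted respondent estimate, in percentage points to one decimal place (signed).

+0.5 percentage points

Naive respondent-only estimate (weights = respondent counts):
  (60/450)×84.9 + (270/450)×77 + (120/450)×42.6 = 68.88%
Reweighting by population grade level shares:
  0.08×84.9 + 0.68×77 + 0.24×42.6 = 69.376%
Difference = 69.376 − 68.88 = 0.496 pp.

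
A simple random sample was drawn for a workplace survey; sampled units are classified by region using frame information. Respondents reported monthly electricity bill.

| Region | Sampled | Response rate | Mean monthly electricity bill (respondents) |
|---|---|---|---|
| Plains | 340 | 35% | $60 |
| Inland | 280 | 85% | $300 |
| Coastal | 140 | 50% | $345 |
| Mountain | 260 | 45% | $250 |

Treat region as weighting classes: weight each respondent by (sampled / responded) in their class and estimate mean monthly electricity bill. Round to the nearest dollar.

Inverse-response-rate weighting restores each class to its sampled count, so class totals weight by n_sampled:
  Plains: 340 × 60 = 20,400
  Inland: 280 × 300 = 84,000
  Coastal: 140 × 345 = 48,300
  Mountain: 260 × 250 = 65,000
Adjusted estimate = 217,700 / 1,020 = 213.431 → $213.

$213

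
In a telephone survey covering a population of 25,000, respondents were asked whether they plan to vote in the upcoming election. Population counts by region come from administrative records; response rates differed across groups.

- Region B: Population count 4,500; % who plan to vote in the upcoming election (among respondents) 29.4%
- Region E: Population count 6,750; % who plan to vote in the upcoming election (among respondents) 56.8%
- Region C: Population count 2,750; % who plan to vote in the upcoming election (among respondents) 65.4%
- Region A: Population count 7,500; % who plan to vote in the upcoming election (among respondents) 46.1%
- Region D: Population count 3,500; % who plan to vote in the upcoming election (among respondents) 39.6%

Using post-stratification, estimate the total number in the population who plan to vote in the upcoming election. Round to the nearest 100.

11,800

Apply each group's respondent rate to its population count:
  Region B: 4,500 × 29.4% = 1323
  Region E: 6,750 × 56.8% = 3834
  Region C: 2,750 × 65.4% = 1798.5
  Region A: 7,500 × 46.1% = 3457.5
  Region D: 3,500 × 39.6% = 1386
Estimated total = 11,799 → 11,800.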